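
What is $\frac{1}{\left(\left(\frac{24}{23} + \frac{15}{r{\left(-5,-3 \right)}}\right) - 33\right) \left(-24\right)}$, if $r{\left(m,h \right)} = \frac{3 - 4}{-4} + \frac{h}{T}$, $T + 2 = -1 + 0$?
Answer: $\frac{23}{11016} \approx 0.0020879$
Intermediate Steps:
$T = -3$ ($T = -2 + \left(-1 + 0\right) = -2 - 1 = -3$)
$r{\left(m,h \right)} = \frac{1}{4} - \frac{h}{3}$ ($r{\left(m,h \right)} = \frac{3 - 4}{-4} + \frac{h}{-3} = \left(3 - 4\right) \left(- \frac{1}{4}\right) + h \left(- \frac{1}{3}\right) = \left(-1\right) \left(- \frac{1}{4}\right) - \frac{h}{3} = \frac{1}{4} - \frac{h}{3}$)
$\frac{1}{\left(\left(\frac{24}{23} + \frac{15}{r{\left(-5,-3 \right)}}\right) - 33\right) \left(-24\right)} = \frac{1}{\left(\left(\frac{24}{23} + \frac{15}{\frac{1}{4} - -1}\right) - 33\right) \left(-24\right)} = \frac{1}{\left(\left(24 \cdot \frac{1}{23} + \frac{15}{\frac{1}{4} + 1}\right) - 33\right) \left(-24\right)} = \frac{1}{\left(\left(\frac{24}{23} + \frac{15}{\frac{5}{4}}\right) - 33\right) \left(-24\right)} = \frac{1}{\left(\left(\frac{24}{23} + 15 \cdot \frac{4}{5}\right) - 33\right) \left(-24\right)} = \frac{1}{\left(\left(\frac{24}{23} + 12\right) - 33\right) \left(-24\right)} = \frac{1}{\left(\frac{300}{23} - 33\right) \left(-24\right)} = \frac{1}{\left(- \frac{459}{23}\right) \left(-24\right)} = \frac{1}{\frac{11016}{23}} = \frac{23}{11016}$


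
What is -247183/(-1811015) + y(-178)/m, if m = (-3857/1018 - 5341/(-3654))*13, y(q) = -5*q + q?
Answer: -6812309536423/291139858009 ≈ -23.399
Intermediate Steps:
y(q) = -4*q
m = -4019015/132849 (m = (-3857*1/1018 - 5341*(-1/3654))*13 = (-3857/1018 + 763/522)*13 = -309155/132849*13 = -4019015/132849 ≈ -30.253)
-247183/(-1811015) + y(-178)/m = -247183/(-1811015) + (-4*(-178))/(-4019015/132849) = -247183*(-1/1811015) + 712*(-132849/4019015) = 247183/1811015 - 94588488/4019015 = -6812309536423/291139858009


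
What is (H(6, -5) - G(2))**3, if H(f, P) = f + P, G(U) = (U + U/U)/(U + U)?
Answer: 1/64 ≈ 0.015625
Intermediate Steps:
G(U) = (1 + U)/(2*U) (G(U) = (U + 1)/((2*U)) = (1 + U)*(1/(2*U)) = (1 + U)/(2*U))
H(f, P) = P + f
(H(6, -5) - G(2))**3 = ((-5 + 6) - (1 + 2)/(2*2))**3 = (1 - 3/(2*2))**3 = (1 - 1*3/4)**3 = (1 - 3/4)**3 = (1/4)**3 = 1/64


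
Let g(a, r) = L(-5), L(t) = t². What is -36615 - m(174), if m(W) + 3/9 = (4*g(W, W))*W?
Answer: -162044/3 ≈ -54015.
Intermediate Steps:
g(a, r) = 25 (g(a, r) = (-5)² = 25)
m(W) = -⅓ + 100*W (m(W) = -⅓ + (4*25)*W = -⅓ + 100*W)
-36615 - m(174) = -36615 - (-⅓ + 100*174) = -36615 - (-⅓ + 17400) = -36615 - 1*52199/3 = -36615 - 52199/3 = -162044/3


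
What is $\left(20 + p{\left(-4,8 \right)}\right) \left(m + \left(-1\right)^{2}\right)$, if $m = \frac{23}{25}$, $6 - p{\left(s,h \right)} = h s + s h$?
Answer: $\frac{864}{5} \approx 172.8$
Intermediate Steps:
$p{\left(s,h \right)} = 6 - 2 h s$ ($p{\left(s,h \right)} = 6 - \left(h s + s h\right) = 6 - \left(h s + h s\right) = 6 - 2 h s$)
$m = \frac{23}{25}$ ($m = 23 \cdot \frac{1}{25} = \frac{23}{25} \approx 0.92$)
$\left(20 + p{\left(-4,8 \right)}\right) \left(m + \left(-1\right)^{2}\right) = \left(20 - \left(-6 + 16 \left(-4\right)\right)\right) \left(\frac{23}{25} + \left(-1\right)^{2}\right) = \left(20 + \left(6 + 64\right)\right) \left(\frac{23}{25} + 1\right) = \left(20 + 70\right) \frac{48}{25} = 90 \cdot \frac{48}{25} = \frac{864}{5}$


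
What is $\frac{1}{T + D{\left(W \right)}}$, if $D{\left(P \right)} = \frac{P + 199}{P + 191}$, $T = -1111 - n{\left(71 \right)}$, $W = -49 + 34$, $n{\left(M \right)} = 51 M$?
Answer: $- \frac{22}{104081} \approx -0.00021137$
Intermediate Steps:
$W = -15$
$T = -4732$ ($T = -1111 - 51 \cdot 71 = -1111 - 3621 = -4732$)
$D{\left(P \right)} = \frac{199 + P}{191 + P}$
$\frac{1}{T + D{\left(W \right)}} = \frac{1}{-4732 + \frac{199 - 15}{191 - 15}} = \frac{1}{-4732 + \frac{1}{176} \cdot 184} = \frac{1}{-4732 + \frac{23}{22}} = \frac{1}{- \frac{104081}{22}} = - \frac{22}{104081}$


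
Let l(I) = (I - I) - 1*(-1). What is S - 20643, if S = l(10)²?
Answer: -20642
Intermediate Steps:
l(I) = 1 (l(I) = 0 + 1 = 1)
S = 1 (S = 1² = 1)
S - 20643 = 1 - 20643 = -20642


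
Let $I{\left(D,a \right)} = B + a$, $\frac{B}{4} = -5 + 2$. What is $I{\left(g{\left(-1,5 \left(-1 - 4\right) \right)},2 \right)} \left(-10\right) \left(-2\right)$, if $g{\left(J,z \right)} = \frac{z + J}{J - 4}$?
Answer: $-200$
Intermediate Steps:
$B = -12$ ($B = 4 \left(-5 + 2\right) = 4 \left(-3\right) = -12$)
$g{\left(J,z \right)} = \frac{J + z}{-4 + J}$
$I{\left(D,a \right)} = -12 + a$
$I{\left(g{\left(-1,5 \left(-1 - 4\right) \right)},2 \right)} \left(-10\right) \left(-2\right) = \left(-12 + 2\right) \left(-10\right) \left(-2\right) = \left(-10\right) \left(-10\right) \left(-2\right) = 100 \left(-2\right) = -200$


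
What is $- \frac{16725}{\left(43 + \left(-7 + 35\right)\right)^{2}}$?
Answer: $- \frac{16725}{5041} \approx -3.3178$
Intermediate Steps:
$- \frac{16725}{\left(43 + \left(-7 + 35\right)\right)^{2}} = - \frac{16725}{\left(43 + 28\right)^{2}} = - \frac{16725}{71^{2}} = - \frac{16725}{5041}$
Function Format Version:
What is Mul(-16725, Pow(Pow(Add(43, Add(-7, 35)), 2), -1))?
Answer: Rational(-16725, 5041) ≈ -3.3178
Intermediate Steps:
Mul(-16725, Pow(Pow(Add(43, Add(-7, 35)), 2), -1)) = Mul(-16725, Pow(Pow(Add(43, 28), 2), -1)) = Mul(-16725, Pow(Pow(71, 2), -1)) = Mul(-16725, Pow(5041, -1)) = Mul(-16725, Rational(1, 5041)) = Rational(-16725, 5041)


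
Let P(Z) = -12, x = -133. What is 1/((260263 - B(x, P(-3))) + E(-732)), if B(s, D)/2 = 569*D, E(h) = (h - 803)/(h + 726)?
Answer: 6/1645049 ≈ 3.6473e-6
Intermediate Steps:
E(h) = (-803 + h)/(726 + h)
B(s, D) = 1138*D (B(s, D) = 2*(569*D) = 1138*D)
1/((260263 - B(x, P(-3))) + E(-732)) = 1/((260263 - 1138*(-12)) + (-803 - 732)/(726 - 732)) = 1/((260263 - 1*(-13656)) - 1535/(-6)) = 1/((260263 + 13656) - 1/6*(-1535)) = 1/(273919 + 1535/6) = 1/(1645049/6) = 6/1645049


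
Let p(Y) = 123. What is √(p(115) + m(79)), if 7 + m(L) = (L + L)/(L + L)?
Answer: 3*√13 ≈ 10.817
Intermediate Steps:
m(L) = -6 (m(L) = -7 + (L + L)/(L + L) = -7 + (2*L)/((2*L)) = -7 + (2*L)*(1/(2*L)) = -7 + 1 = -6)
√(p(115) + m(79)) = √(123 - 6) = √117 = 3*√13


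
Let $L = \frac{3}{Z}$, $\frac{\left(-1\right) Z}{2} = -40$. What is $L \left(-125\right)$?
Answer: $- \frac{75}{16} \approx -4.6875$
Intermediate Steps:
$Z = 80$ ($Z = \left(-2\right) \left(-40\right) = 80$)
$L = \frac{3}{80} \approx 0.0375$
$L \left(-125\right) = \frac{3}{80} \left(-125\right) = - \frac{75}{16}$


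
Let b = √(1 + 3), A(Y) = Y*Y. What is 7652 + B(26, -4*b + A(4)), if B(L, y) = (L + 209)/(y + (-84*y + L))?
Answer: 4881741/638 ≈ 7651.6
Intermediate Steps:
A(Y) = Y²
b = 2 (b = √4 = 2)
B(L, y) = (209 + L)/(L - 83*y) (B(L, y) = (209 + L)/(y + (L - 84*y)) = (209 + L)/(L - 83*y))
7652 + B(26, -4*b + A(4)) = 7652 + (209 + 26)/(26 - 83*(-4*2 + 4²)) = 7652 + 235/(26 - 83*(-8 + 16)) = 7652 + 235/(26 - 83*8) = 7652 + 235/(26 - 664) = 7652 + 235/(-638) = 7652 - 1/638*235 = 7652 - 235/638 = 4881741/638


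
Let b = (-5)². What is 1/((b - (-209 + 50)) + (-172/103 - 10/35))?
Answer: 721/131254 ≈ 0.0054932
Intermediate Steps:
b = 25
1/((b - (-209 + 50)) + (-172/103 - 10/35)) = 1/((25 - (-209 + 50)) + (-172/103 - 10/35)) = 1/((25 - 1*(-159)) + (-172*1/103 - 10*1/35)) = 1/((25 + 159) + (-172/103 - 2/7)) = 1/(184 - 1410/721) = 1/(131254/721) = 721/131254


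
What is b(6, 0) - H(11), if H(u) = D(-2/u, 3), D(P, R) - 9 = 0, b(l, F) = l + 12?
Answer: 9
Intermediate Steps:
b(l, F) = 12 + l
D(P, R) = 9 (D(P, R) = 9 + 0 = 9)
H(u) = 9
b(6, 0) - H(11) = (12 + 6) - 1*9 = 18 - 9 = 9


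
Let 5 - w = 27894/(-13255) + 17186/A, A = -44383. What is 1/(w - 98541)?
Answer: -588296665/57966934362608 ≈ -1.0149e-5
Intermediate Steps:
w = 4407303157/588296665 (w = 5 - (27894/(-13255) + 17186/(-44383)) = 5 - (27894*(-1/13255) + 17186*(-1/44383)) = 5 - (-27894/13255 - 17186/44383) = 5 - 1*(-1465819832/588296665) = 5 + 1465819832/588296665 = 4407303157/588296665 ≈ 7.4916)
1/(w - 98541) = 1/(4407303157/588296665 - 98541) = 1/(-57966934362608/588296665) = -588296665/57966934362608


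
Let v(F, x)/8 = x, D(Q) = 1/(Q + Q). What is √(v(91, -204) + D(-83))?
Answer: I*√44971558/166 ≈ 40.398*I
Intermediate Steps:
D(Q) = 1/(2*Q)
v(F, x) = 8*x
√(v(91, -204) + D(-83)) = √(8*(-204) + (½)/(-83)) = √(-1632 + (½)*(-1/83)) = √(-1632 - 1/166) = √(-270913/166) = I*√44971558/166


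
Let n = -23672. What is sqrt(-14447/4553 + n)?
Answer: 3*I*sqrt(54531312871)/4553 ≈ 153.87*I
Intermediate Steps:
sqrt(-14447/4553 + n) = sqrt(-14447/4553 - 23672) = sqrt(-107793063/4553) = 3*I*sqrt(54531312871)/4553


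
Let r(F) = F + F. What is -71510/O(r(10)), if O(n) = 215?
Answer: -14302/43 ≈ -332.60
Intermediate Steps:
r(F) = 2*F
-71510/O(r(10)) = -71510/215 = -71510*1/215 = -14302/43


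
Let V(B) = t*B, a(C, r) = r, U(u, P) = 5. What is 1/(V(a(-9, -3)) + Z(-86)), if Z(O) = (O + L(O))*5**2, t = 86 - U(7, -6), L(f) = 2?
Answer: -1/2343 ≈ -0.00042680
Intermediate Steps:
t = 81 (t = 86 - 1*5 = 86 - 5 = 81)
V(B) = 81*B
Z(O) = 50 + 25*O (Z(O) = (O + 2)*5**2 = (2 + O)*25 = 50 + 25*O)
1/(V(a(-9, -3)) + Z(-86)) = 1/(81*(-3) + (50 + 25*(-86))) = 1/(-243 + (50 - 2150)) = 1/(-243 - 2100) = 1/(-2343) = -1/2343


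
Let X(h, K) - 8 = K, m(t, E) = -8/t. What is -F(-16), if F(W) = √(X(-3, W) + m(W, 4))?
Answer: -I*√30/2 ≈ -2.7386*I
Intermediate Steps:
X(h, K) = 8 + K
F(W) = √(8 + W - 8/W) (F(W) = √((8 + W) - 8/W) = √(8 + W - 8/W))
-F(-16) = -√(8 - 16 - 8/(-16)) = -√(8 - 16 - 8*(-1/16)) = -√(8 - 16 + ½) = -√(-15/2) = -I*√30/2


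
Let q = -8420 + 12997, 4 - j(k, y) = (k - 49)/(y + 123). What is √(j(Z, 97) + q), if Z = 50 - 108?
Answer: √55435985/110 ≈ 67.687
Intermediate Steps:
Z = -58
j(k, y) = 4 - (-49 + k)/(123 + y) (j(k, y) = 4 - (k - 49)/(y + 123) = 4 - (-49 + k)/(123 + y))
q = 4577
√(j(Z, 97) + q) = √((541 - 1*(-58) + 4*97)/(123 + 97) + 4577) = √((541 + 58 + 388)/220 + 4577) = √((1/220)*987 + 4577) = √(987/220 + 4577) = √(1007927/220) = √55435985/110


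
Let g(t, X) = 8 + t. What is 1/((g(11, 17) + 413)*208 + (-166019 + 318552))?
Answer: 1/242389 ≈ 4.1256e-6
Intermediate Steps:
1/((g(11, 17) + 413)*208 + (-166019 + 318552)) = 1/(((8 + 11) + 413)*208 + (-166019 + 318552)) = 1/((19 + 413)*208 + 152533) = 1/(432*208 + 152533) = 1/(89856 + 152533) = 1/242389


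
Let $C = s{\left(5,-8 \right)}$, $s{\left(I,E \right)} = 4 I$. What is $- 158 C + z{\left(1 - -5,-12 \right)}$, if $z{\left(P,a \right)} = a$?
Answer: $-3172$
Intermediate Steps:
$C = 20$ ($C = 4 \cdot 5 = 20$)
$- 158 C + z{\left(1 - -5,-12 \right)} = \left(-158\right) 20 - 12 = -3160 - 12 = -3172$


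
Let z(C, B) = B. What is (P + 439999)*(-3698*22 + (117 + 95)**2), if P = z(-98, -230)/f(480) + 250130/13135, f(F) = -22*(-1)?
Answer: -462974912729008/28897 ≈ -1.6022e+10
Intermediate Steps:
f(F) = 22
P = 248181/28897 (P = -230/22 + 250130/13135 = -230*1/22 + 250130*(1/13135) = -115/11 + 50026/2627 = 248181/28897 ≈ 8.5885)
(P + 439999)*(-3698*22 + (117 + 95)**2) = (248181/28897 + 439999)*(-3698*22 + (117 + 95)**2) = 12714899284*(-81356 + 212**2)/28897 = 12714899284*(-81356 + 44944)/28897 = (12714899284/28897)*(-36412) = -462974912729008/28897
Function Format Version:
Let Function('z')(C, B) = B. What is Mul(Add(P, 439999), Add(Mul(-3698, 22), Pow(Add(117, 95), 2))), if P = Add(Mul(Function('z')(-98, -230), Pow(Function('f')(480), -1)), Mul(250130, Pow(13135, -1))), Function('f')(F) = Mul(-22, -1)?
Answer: Rational(-462974912729008, 28897) ≈ -1.6022e+10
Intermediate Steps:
Function('f')(F) = 22
P = Rational(248181, 28897) (P = Add(Mul(-230, Pow(22, -1)), Mul(250130, Pow(13135, -1))) = Add(Mul(-230, Rational(1, 22)), Mul(250130, Rational(1, 13135))) = Add(Rational(-115, 11), Rational(50026, 2627)) = Rational(248181, 28897) ≈ 8.5885)
Mul(Add(P, 439999), Add(Mul(-3698, 22), Pow(Add(117, 95), 2))) = Mul(Add(Rational(248181, 28897), 439999), Add(Mul(-3698, 22), Pow(Add(117, 95), 2))) = Mul(Rational(12714899284, 28897), Add(-81356, Pow(212, 2))) = Mul(Rational(12714899284, 28897), Add(-81356, 44944)) = Mul(Rational(12714899284, 28897), -36412) = Rational(-462974912729008, 28897)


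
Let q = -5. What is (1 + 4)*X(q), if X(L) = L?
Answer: -25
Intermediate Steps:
(1 + 4)*X(q) = (1 + 4)*(-5) = 5*(-5) = -25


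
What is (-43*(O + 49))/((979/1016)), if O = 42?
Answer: -3975608/979 ≈ -4060.9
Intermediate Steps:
(-43*(O + 49))/((979/1016)) = (-43*(42 + 49))/((979/1016)) = (-43*91)/((979*(1/1016))) = -3913/979/1016 = -3913*1016/979 = -3975608/979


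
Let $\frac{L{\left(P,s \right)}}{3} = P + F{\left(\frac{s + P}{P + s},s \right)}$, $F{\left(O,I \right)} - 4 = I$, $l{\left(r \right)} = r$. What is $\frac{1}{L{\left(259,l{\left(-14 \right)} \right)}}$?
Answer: $\frac{1}{747} \approx 0.0013387$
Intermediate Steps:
$F{\left(O,I \right)} = 4 + I$
$L{\left(P,s \right)} = 12 + 3 P + 3 s$ ($L{\left(P,s \right)} = 3 \left(P + \left(4 + s\right)\right) = 3 \left(4 + P + s\right) = 12 + 3 P + 3 s$)
$\frac{1}{L{\left(259,l{\left(-14 \right)} \right)}} = \frac{1}{12 + 3 \cdot 259 + 3 \left(-14\right)} = \frac{1}{12 + 777 - 42} = \frac{1}{747}$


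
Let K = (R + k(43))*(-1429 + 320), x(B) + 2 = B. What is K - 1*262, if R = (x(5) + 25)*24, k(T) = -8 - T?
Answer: -688951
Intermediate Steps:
x(B) = -2 + B
R = 672 (R = ((-2 + 5) + 25)*24 = (3 + 25)*24 = 28*24 = 672)
K = -688689 (K = (672 + (-8 - 1*43))*(-1429 + 320) = (672 + (-8 - 43))*(-1109) = (672 - 51)*(-1109) = 621*(-1109) = -688689)
K - 1*262 = -688689 - 1*262 = -688689 - 262 = -688951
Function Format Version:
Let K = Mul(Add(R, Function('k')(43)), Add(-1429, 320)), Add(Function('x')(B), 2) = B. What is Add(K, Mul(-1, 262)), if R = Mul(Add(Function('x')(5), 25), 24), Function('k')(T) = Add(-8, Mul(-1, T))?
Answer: -688951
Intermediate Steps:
Function('x')(B) = Add(-2, B)
R = 672 (R = Mul(Add(Add(-2, 5), 25), 24) = Mul(Add(3, 25), 24) = Mul(28, 24) = 672)
K = -688689 (K = Mul(Add(672, Add(-8, Mul(-1, 43))), Add(-1429, 320)) = Mul(Add(672, Add(-8, -43)), -1109) = Mul(Add(672, -51), -1109) = Mul(621, -1109) = -688689)
Add(K, Mul(-1, 262)) = Add(-688689, Mul(-1, 262)) = Add(-688689, -262) = -688951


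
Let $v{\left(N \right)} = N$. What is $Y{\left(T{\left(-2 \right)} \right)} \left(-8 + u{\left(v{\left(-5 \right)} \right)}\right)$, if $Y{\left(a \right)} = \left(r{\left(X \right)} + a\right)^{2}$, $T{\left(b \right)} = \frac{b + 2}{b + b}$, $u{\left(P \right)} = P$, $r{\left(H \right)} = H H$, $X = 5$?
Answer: $-8125$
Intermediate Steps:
$r{\left(H \right)} = H^{2}$
$T{\left(b \right)} = \frac{2 + b}{2 b}$
$Y{\left(a \right)} = \left(25 + a\right)^{2}$ ($Y{\left(a \right)} = \left(5^{2} + a\right)^{2} = \left(25 + a\right)^{2}$)
$Y{\left(T{\left(-2 \right)} \right)} \left(-8 + u{\left(v{\left(-5 \right)} \right)}\right) = \left(25 + \frac{2 - 2}{2 \left(-2\right)}\right)^{2} \left(-8 - 5\right) = \left(25 + \frac{1}{2} \left(- \frac{1}{2}\right) 0\right)^{2} \left(-13\right) = \left(25 + 0\right)^{2} \left(-13\right) = 25^{2} \left(-13\right) = 625 \left(-13\right) = -8125$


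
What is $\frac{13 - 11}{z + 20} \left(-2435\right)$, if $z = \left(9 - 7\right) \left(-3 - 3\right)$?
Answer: $- \frac{2435}{4} \approx -608.75$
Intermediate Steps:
$z = -12$ ($z = 2 \left(-6\right) = -12$)
$\frac{13 - 11}{z + 20} \left(-2435\right) = \frac{13 - 11}{-12 + 20} \left(-2435\right) = \frac{2}{8} \left(-2435\right) = 2 \cdot \frac{1}{8} \left(-2435\right) = \frac{1}{4} \left(-2435\right) = - \frac{2435}{4}$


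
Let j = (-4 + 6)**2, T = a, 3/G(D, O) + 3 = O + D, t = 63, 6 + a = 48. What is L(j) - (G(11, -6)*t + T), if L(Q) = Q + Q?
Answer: -257/2 ≈ -128.50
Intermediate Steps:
a = 42 (a = -6 + 48 = 42)
G(D, O) = 3/(-3 + D + O) (G(D, O) = 3/(-3 + (O + D)) = 3/(-3 + (D + O)) = 3/(-3 + D + O))
T = 42
j = 4 (j = 2**2 = 4)
L(Q) = 2*Q
L(j) - (G(11, -6)*t + T) = 2*4 - ((3/(-3 + 11 - 6))*63 + 42) = 8 - ((3/2)*63 + 42) = 8 - (189/2 + 42) = 8 - 1*273/2 = 8 - 273/2 = -257/2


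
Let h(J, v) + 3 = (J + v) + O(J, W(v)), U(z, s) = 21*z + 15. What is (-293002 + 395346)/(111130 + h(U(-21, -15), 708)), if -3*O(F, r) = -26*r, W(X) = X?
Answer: 102344/117545 ≈ 0.87068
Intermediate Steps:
O(F, r) = 26*r/3 (O(F, r) = -(-26)*r/3 = 26*r/3)
U(z, s) = 15 + 21*z
h(J, v) = -3 + J + 29*v/3 (h(J, v) = -3 + ((J + v) + 26*v/3) = -3 + (J + 29*v/3) = -3 + J + 29*v/3)
(-293002 + 395346)/(111130 + h(U(-21, -15), 708)) = (-293002 + 395346)/(111130 + (-3 + (15 + 21*(-21)) + (29/3)*708)) = 102344/(111130 + (-3 + (15 - 441) + 6844)) = 102344/(111130 + (-3 - 426 + 6844)) = 102344/(111130 + 6415) = 102344/117545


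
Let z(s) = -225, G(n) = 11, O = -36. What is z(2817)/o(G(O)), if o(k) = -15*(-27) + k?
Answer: -225/416 ≈ -0.54086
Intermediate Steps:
o(k) = 405 + k
z(2817)/o(G(O)) = -225/(405 + 11) = -225/416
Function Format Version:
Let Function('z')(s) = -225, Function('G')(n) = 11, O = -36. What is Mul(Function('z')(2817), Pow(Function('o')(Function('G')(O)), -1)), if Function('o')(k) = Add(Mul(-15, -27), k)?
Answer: Rational(-225, 416) ≈ -0.54086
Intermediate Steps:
Function('o')(k) = Add(405, k)
Mul(Function('z')(2817), Pow(Function('o')(Function('G')(O)), -1)) = Mul(-225, Pow(Add(405, 11), -1)) = Mul(-225, Pow(416, -1)) = Mul(-225, Rational(1, 416)) = Rational(-225, 416)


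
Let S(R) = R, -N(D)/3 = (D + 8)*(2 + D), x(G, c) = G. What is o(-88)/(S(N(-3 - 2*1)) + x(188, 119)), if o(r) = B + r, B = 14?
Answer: -74/215 ≈ -0.34419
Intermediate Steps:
o(r) = 14 + r
N(D) = -3*(2 + D)*(8 + D) (N(D) = -3*(D + 8)*(2 + D) = -3*(8 + D)*(2 + D) = -3*(2 + D)*(8 + D))
o(-88)/(S(N(-3 - 2*1)) + x(188, 119)) = (14 - 88)/((-48 - 30*(-3 - 2*1) - 3*(-3 - 2*1)²) + 188) = -74/((-48 - 30*(-3 - 2) - 3*(-3 - 2)²) + 188) = -74/((-48 - 30*(-5) - 3*(-5)²) + 188) = -74/((-48 + 150 - 3*25) + 188) = -74/((-48 + 150 - 75) + 188) = -74/(27 + 188) = -74/215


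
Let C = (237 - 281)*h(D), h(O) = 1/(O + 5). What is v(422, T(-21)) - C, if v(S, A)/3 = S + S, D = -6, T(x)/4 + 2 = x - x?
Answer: 2488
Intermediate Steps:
T(x) = -8 (T(x) = -8 + 4*(x - x) = -8 + 4*0 = -8 + 0 = -8)
h(O) = 1/(5 + O)
v(S, A) = 6*S (v(S, A) = 3*(S + S) = 3*(2*S) = 6*S)
C = 44 (C = (237 - 281)/(5 - 6) = -44/(-1) = -44*(-1) = 44)
v(422, T(-21)) - C = 6*422 - 1*44 = 2532 - 44 = 2488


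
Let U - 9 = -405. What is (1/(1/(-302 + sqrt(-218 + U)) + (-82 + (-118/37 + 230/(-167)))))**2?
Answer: 76360082*(302*sqrt(614) + 45295*I)/(172818011326596*sqrt(614) + 25920845374704985*I) ≈ 0.00013343 - 8.3194e-10*I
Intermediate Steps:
U = -396 (U = 9 - 405 = -396)
(1/(1/(-302 + sqrt(-218 + U)) + (-82 + (-118/37 + 230/(-167)))))**2 = (1/(1/(-302 + sqrt(-218 - 396)) + (-82 + (-118/37 + 230/(-167)))))**2 = (1/(1/(-302 + sqrt(-614)) + (-82 + (-118*1/37 + 230*(-1/167)))))**2 = (1/(1/(-302 + I*sqrt(614)) + (-82 + (-118/37 - 230/167))))**2 = (1/(1/(-302 + I*sqrt(614)) + (-82 - 28216/6179)))**2 = (1/(1/(-302 + I*sqrt(614)) - 534894/6179))**2 = (1/(-534894/6179 + 1/(-302 + I*sqrt(614))))**2 = (-534894/6179 + 1/(-302 + I*sqrt(614)))**(-2)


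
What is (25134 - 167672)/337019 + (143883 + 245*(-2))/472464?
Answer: -19017908165/159229344816 ≈ -0.11944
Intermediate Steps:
(25134 - 167672)/337019 + (143883 + 245*(-2))/472464 = -142538*1/337019 + (143883 - 490)*(1/472464) = -142538/337019 + 143393*(1/472464) = -142538/337019 + 143393/472464 = -19017908165/159229344816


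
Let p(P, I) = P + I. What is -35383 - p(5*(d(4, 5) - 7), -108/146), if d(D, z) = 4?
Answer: -2581810/73 ≈ -35367.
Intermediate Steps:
p(P, I) = I + P
-35383 - p(5*(d(4, 5) - 7), -108/146) = -35383 - (-108/146 + 5*(4 - 7)) = -35383 - (-108*1/146 + 5*(-3)) = -35383 - (-54/73 - 15) = -35383 - 1*(-1149/73) = -35383 + 1149/73 = -2581810/73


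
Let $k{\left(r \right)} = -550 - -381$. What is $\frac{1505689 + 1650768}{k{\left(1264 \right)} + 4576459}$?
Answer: $\frac{3156457}{4576290} \approx 0.68974$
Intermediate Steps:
$k{\left(r \right)} = -169$ ($k{\left(r \right)} = -550 + 381 = -169$)
$\frac{1505689 + 1650768}{k{\left(1264 \right)} + 4576459} = \frac{1505689 + 1650768}{-169 + 4576459} = \frac{3156457}{4576290}$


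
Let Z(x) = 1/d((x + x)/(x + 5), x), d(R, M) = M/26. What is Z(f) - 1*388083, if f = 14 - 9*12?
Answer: -18239914/47 ≈ -3.8808e+5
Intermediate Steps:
f = -94 (f = 14 - 108 = -94)
d(R, M) = M/26 (d(R, M) = M*(1/26) = M/26)
Z(x) = 26/x (Z(x) = 1/(x/26) = 26/x)
Z(f) - 1*388083 = 26/(-94) - 1*388083 = 26*(-1/94) - 388083 = -13/47 - 388083 = -18239914/47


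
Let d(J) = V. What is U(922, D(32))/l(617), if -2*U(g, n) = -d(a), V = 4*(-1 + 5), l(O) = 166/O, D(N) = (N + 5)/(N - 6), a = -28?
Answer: 2468/83 ≈ 29.735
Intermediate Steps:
D(N) = (5 + N)/(-6 + N)
V = 16 (V = 4*4 = 16)
d(J) = 16
U(g, n) = 8 (U(g, n) = -(-1)*16/2 = -1/2*(-16) = 8)
U(922, D(32))/l(617) = 8/((166/617)) = 8/((166*(1/617))) = 8/(166/617) = 8*(617/166) = 2468/83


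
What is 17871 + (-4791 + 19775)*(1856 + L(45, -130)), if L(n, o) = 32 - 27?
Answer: 27903095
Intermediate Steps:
L(n, o) = 5
17871 + (-4791 + 19775)*(1856 + L(45, -130)) = 17871 + (-4791 + 19775)*(1856 + 5) = 17871 + 14984*1861 = 17871 + 27885224 = 27903095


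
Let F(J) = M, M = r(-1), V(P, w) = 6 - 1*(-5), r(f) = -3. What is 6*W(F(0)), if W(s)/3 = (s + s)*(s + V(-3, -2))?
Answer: -864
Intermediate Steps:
V(P, w) = 11 (V(P, w) = 6 + 5 = 11)
M = -3
F(J) = -3
W(s) = 6*s*(11 + s) (W(s) = 3*((s + s)*(s + 11)) = 3*((2*s)*(11 + s)) = 3*(2*s*(11 + s)) = 6*s*(11 + s))
6*W(F(0)) = 6*(6*(-3)*(11 - 3)) = 6*(6*(-3)*8) = 6*(-144) = -864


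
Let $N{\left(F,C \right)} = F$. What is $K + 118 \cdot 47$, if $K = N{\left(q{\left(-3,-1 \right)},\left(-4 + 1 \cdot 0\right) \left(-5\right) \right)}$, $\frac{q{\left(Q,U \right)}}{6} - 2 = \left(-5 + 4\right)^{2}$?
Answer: $5564$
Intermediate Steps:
$q{\left(Q,U \right)} = 18$ ($q{\left(Q,U \right)} = 12 + 6 \left(-5 + 4\right)^{2} = 12 + 6 \left(-1\right)^{2} = 12 + 6 \cdot 1 = 12 + 6 = 18$)
$K = 18$
$K + 118 \cdot 47 = 18 + 118 \cdot 47 = 18 + 5546 = 5564$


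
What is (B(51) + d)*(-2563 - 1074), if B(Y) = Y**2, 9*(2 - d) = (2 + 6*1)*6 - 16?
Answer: -85087615/9 ≈ -9.4542e+6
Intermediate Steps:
d = -14/9 (d = 2 - ((2 + 6*1)*6 - 16)/9 = 2 - ((2 + 6)*6 - 16)/9 = 2 - (8*6 - 16)/9 = 2 - (48 - 16)/9 = 2 - 1/9*32 = 2 - 32/9 = -14/9 ≈ -1.5556)
(B(51) + d)*(-2563 - 1074) = (51**2 - 14/9)*(-2563 - 1074) = (2601 - 14/9)*(-3637) = (23395/9)*(-3637) = -85087615/9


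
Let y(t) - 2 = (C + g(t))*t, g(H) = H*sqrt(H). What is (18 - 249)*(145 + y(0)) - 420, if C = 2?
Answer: -34377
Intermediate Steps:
g(H) = H**(3/2)
y(t) = 2 + t*(2 + t**(3/2)) (y(t) = 2 + (2 + t**(3/2))*t = 2 + t*(2 + t**(3/2)))
(18 - 249)*(145 + y(0)) - 420 = (18 - 249)*(145 + (2 + 0**(5/2) + 2*0)) - 420 = -231*(145 + (2 + 0 + 0)) - 420 = -231*(145 + 2) - 420 = -231*147 - 420 = -33957 - 420 = -34377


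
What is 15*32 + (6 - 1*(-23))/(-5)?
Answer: 2371/5 ≈ 474.20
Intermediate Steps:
15*32 + (6 - 1*(-23))/(-5) = 480 + (6 + 23)*(-⅕) = 480 + 29*(-⅕) = 480 - 29/5 = 2371/5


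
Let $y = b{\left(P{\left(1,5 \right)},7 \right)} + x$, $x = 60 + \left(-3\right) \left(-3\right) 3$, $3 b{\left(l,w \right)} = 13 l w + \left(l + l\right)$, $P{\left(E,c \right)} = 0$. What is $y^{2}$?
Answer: $7569$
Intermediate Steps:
$b{\left(l,w \right)} = \frac{2 l}{3} + \frac{13 l w}{3}$ ($b{\left(l,w \right)} = \frac{13 l w + \left(l + l\right)}{3} = \frac{13 l w + 2 l}{3} = \frac{2 l + 13 l w}{3} = \frac{2 l}{3} + \frac{13 l w}{3}$)
$x = 87$ ($x = 60 + 9 \cdot 3 = 60 + 27 = 87$)
$y = 87$ ($y = \frac{1}{3} \cdot 0 \left(2 + 13 \cdot 7\right) + 87 = \frac{1}{3} \cdot 0 \left(2 + 91\right) + 87 = \frac{1}{3} \cdot 0 \cdot 93 + 87 = 0 + 87 = 87$)
$y^{2} = 87^{2} = 7569$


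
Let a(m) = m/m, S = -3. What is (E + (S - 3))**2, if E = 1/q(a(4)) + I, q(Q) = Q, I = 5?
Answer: 0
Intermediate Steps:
a(m) = 1
E = 6 (E = 1/1 + 5 = 1 + 5 = 6)
(E + (S - 3))**2 = (6 + (-3 - 3))**2 = (6 - 6)**2 = 0**2 = 0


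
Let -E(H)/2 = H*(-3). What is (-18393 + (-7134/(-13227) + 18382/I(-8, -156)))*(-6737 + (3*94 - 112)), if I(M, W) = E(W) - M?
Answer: 247361669323065/2045776 ≈ 1.2091e+8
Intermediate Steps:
E(H) = 6*H (E(H) = -2*H*(-3) = -(-6)*H = 6*H)
I(M, W) = -M + 6*W (I(M, W) = 6*W - M = -M + 6*W)
(-18393 + (-7134/(-13227) + 18382/I(-8, -156)))*(-6737 + (3*94 - 112)) = (-18393 + (-7134/(-13227) + 18382/(-1*(-8) + 6*(-156))))*(-6737 + (3*94 - 112)) = (-18393 + (-7134*(-1/13227) + 18382/(8 - 936)))*(-6737 + (282 - 112)) = (-18393 + (2378/4409 + 18382/(-928)))*(-6737 + 170) = (-18393 + (2378/4409 + 18382*(-1/928)))*(-6567) = (-18393 + (2378/4409 - 9191/464))*(-6567) = (-18393 - 39419727/2045776)*(-6567) = -37667377695/2045776*(-6567) = 247361669323065/2045776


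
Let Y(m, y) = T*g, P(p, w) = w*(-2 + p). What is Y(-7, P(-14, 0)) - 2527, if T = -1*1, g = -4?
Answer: -2523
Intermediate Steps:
T = -1
Y(m, y) = 4 (Y(m, y) = -1*(-4) = 4)
Y(-7, P(-14, 0)) - 2527 = 4 - 2527 = -2523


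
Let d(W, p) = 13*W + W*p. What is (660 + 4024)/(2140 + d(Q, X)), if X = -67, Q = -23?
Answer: 2342/1691 ≈ 1.3850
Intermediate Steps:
(660 + 4024)/(2140 + d(Q, X)) = (660 + 4024)/(2140 - 23*(13 - 67)) = 4684/(2140 - 23*(-54)) = 4684/(2140 + 1242) = 4684/3382 = 4684*(1/3382) = 2342/1691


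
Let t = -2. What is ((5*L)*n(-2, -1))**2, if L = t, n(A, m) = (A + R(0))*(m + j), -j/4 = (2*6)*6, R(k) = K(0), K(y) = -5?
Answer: 409252900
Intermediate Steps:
R(k) = -5
j = -288 (j = -4*2*6*6 = -48*6 = -4*72 = -288)
n(A, m) = (-288 + m)*(-5 + A) (n(A, m) = (A - 5)*(m - 288) = (-5 + A)*(-288 + m) = (-288 + m)*(-5 + A))
L = -2
((5*L)*n(-2, -1))**2 = ((5*(-2))*(1440 - 288*(-2) - 5*(-1) - 2*(-1)))**2 = (-10*(1440 + 576 + 5 + 2))**2 = (-10*2023)**2 = (-20230)**2 = 409252900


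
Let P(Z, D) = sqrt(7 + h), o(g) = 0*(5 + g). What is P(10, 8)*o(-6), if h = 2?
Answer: 0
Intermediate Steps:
o(g) = 0
P(Z, D) = 3 (P(Z, D) = sqrt(7 + 2) = sqrt(9) = 3)
P(10, 8)*o(-6) = 3*0 = 0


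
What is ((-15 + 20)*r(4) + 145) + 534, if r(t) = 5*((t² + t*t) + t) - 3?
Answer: 1564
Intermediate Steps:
r(t) = -3 + 5*t + 10*t² (r(t) = 5*((t² + t²) + t) - 3 = 5*(2*t² + t) - 3 = 5*(t + 2*t²) - 3 = (5*t + 10*t²) - 3 = -3 + 5*t + 10*t²)
((-15 + 20)*r(4) + 145) + 534 = ((-15 + 20)*(-3 + 5*4 + 10*4²) + 145) + 534 = (5*(-3 + 20 + 10*16) + 145) + 534 = (5*(-3 + 20 + 160) + 145) + 534 = (5*177 + 145) + 534 = (885 + 145) + 534 = 1030 + 534 = 1564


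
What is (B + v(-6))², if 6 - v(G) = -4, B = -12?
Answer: 4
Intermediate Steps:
v(G) = 10 (v(G) = 6 - 1*(-4) = 6 + 4 = 10)
(B + v(-6))² = (-12 + 10)² = (-2)² = 4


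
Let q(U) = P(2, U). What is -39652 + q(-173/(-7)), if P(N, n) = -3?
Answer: -39655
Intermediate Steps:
q(U) = -3
-39652 + q(-173/(-7)) = -39652 - 3 = -39655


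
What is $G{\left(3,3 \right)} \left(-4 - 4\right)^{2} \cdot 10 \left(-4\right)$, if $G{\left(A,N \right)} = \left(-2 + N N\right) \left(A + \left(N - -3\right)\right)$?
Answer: $-161280$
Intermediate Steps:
$G{\left(A,N \right)} = \left(-2 + N^{2}\right) \left(3 + A + N\right)$ ($G{\left(A,N \right)} = \left(-2 + N^{2}\right) \left(A + \left(N + 3\right)\right) = \left(-2 + N^{2}\right) \left(A + \left(3 + N\right)\right) = \left(-2 + N^{2}\right) \left(3 + A + N\right)$)
$G{\left(3,3 \right)} \left(-4 - 4\right)^{2} \cdot 10 \left(-4\right) = \left(-6 + 3^{3} - 6 - 6 + 3 \cdot 3^{2} + 3 \cdot 3^{2}\right) \left(-4 - 4\right)^{2} \cdot 10 \left(-4\right) = \left(-6 + 27 - 6 - 6 + 3 \cdot 9 + 3 \cdot 9\right) \left(-8\right)^{2} \cdot 10 \left(-4\right) = \left(-6 + 27 - 6 - 6 + 27 + 27\right) 64 \cdot 10 \left(-4\right) = 63 \cdot 64 \cdot 10 \left(-4\right) = 4032 \cdot 10 \left(-4\right) = 40320 \left(-4\right) = -161280$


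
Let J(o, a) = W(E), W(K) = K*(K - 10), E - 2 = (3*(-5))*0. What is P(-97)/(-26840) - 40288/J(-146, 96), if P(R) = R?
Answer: 67583217/26840 ≈ 2518.0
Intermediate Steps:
E = 2 (E = 2 + (3*(-5))*0 = 2 - 15*0 = 2 + 0 = 2)
W(K) = K*(-10 + K)
J(o, a) = -16 (J(o, a) = 2*(-10 + 2) = 2*(-8) = -16)
P(-97)/(-26840) - 40288/J(-146, 96) = -97/(-26840) - 40288/(-16) = -97*(-1/26840) - 40288*(-1/16) = 97/26840 + 2518 = 67583217/26840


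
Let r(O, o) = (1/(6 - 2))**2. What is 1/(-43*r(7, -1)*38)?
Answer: -8/817 ≈ -0.0097919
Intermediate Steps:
r(O, o) = 1/16 (r(O, o) = (1/4)**2 = 1/16)
1/(-43*r(7, -1)*38) = 1/(-43*1/16*38) = 1/(-43/16*38) = 1/(-817/8) = -8/817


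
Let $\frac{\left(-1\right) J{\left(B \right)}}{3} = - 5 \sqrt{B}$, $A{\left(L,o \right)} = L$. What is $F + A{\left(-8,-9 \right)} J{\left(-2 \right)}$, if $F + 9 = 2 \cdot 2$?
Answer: $-5 - 120 i \sqrt{2} \approx -5.0 - 169.71 i$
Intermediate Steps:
$F = -5$ ($F = -9 + 2 \cdot 2 = -9 + 4 = -5$)
$J{\left(B \right)} = 15 \sqrt{B}$ ($J{\left(B \right)} = - 3 \left(- 5 \sqrt{B}\right) = 15 \sqrt{B}$)
$F + A{\left(-8,-9 \right)} J{\left(-2 \right)} = -5 - 8 \cdot 15 \sqrt{-2} = -5 - 8 \cdot 15 i \sqrt{2} = -5 - 120 i \sqrt{2}$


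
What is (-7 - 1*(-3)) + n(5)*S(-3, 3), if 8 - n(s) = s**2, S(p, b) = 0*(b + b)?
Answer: -4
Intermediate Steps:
S(p, b) = 0 (S(p, b) = 0*(2*b) = 0)
n(s) = 8 - s**2
(-7 - 1*(-3)) + n(5)*S(-3, 3) = (-7 - 1*(-3)) + (8 - 1*5**2)*0 = (-7 + 3) + (8 - 1*25)*0 = -4 + (8 - 25)*0 = -4 - 17*0 = -4 + 0 = -4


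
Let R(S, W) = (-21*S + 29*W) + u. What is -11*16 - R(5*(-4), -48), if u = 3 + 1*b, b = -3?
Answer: 796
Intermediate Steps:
u = 0 (u = 3 + 1*(-3) = 3 - 3 = 0)
R(S, W) = -21*S + 29*W (R(S, W) = (-21*S + 29*W) + 0 = -21*S + 29*W)
-11*16 - R(5*(-4), -48) = -11*16 - (-105*(-4) + 29*(-48)) = -176 - (-21*(-20) - 1392) = -176 - (420 - 1392) = -176 - 1*(-972) = -176 + 972 = 796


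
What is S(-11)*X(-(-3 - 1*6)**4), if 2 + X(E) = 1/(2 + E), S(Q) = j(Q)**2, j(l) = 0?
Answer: 0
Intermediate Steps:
S(Q) = 0 (S(Q) = 0**2 = 0)
X(E) = -2 + 1/(2 + E)
S(-11)*X(-(-3 - 1*6)**4) = 0*((-3 - (-2)*(-3 - 1*6)**4)/(2 - (-3 - 1*6)**4)) = 0*((-3 - (-2)*(-3 - 6)**4)/(2 - (-3 - 6)**4)) = 0*((-3 - (-2)*(-9)**4)/(2 - 1*(-9)**4)) = 0*((-3 - (-2)*6561)/(2 - 1*6561)) = 0*((-3 - 2*(-6561))/(2 - 6561)) = 0*((-3 + 13122)/(-6559)) = 0*(-1/6559*13119) = 0*(-13119/6559) = 0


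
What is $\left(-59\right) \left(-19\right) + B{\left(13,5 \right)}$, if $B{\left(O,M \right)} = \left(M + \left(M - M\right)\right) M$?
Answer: $1146$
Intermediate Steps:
$B{\left(O,M \right)} = M^{2}$ ($B{\left(O,M \right)} = \left(M + 0\right) M = M M = M^{2}$)
$\left(-59\right) \left(-19\right) + B{\left(13,5 \right)} = \left(-59\right) \left(-19\right) + 5^{2} = 1121 + 25 = 1146$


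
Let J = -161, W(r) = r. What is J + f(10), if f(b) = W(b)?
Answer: -151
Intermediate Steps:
f(b) = b
J + f(10) = -161 + 10 = -151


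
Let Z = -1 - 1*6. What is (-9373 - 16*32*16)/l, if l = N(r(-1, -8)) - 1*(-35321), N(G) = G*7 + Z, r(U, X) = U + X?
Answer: -17565/35251 ≈ -0.49828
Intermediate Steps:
Z = -7 (Z = -1 - 6 = -7)
N(G) = -7 + 7*G (N(G) = G*7 - 7 = 7*G - 7 = -7 + 7*G)
l = 35251 (l = (-7 + 7*(-1 - 8)) - 1*(-35321) = (-7 + 7*(-9)) + 35321 = (-7 - 63) + 35321 = -70 + 35321 = 35251)
(-9373 - 16*32*16)/l = (-9373 - 16*32*16)/35251 = (-9373 - 512*16)*(1/35251) = (-9373 - 8192)*(1/35251) = -17565*1/35251 = -17565/35251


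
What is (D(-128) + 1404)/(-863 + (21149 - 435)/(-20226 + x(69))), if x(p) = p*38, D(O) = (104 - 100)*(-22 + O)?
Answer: -7076808/7606483 ≈ -0.93037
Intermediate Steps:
D(O) = -88 + 4*O (D(O) = 4*(-22 + O) = -88 + 4*O)
x(p) = 38*p
(D(-128) + 1404)/(-863 + (21149 - 435)/(-20226 + x(69))) = ((-88 + 4*(-128)) + 1404)/(-863 + (21149 - 435)/(-20226 + 38*69)) = ((-88 - 512) + 1404)/(-863 + 20714/(-20226 + 2622)) = (-600 + 1404)/(-863 + 20714/(-17604)) = 804/(-863 + 20714*(-1/17604)) = 804/(-863 - 10357/8802) = 804/(-7606483/8802) = 804*(-8802/7606483) = -7076808/7606483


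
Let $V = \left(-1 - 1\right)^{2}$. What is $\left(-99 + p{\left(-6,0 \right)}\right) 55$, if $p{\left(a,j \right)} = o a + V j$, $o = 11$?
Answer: $-9075$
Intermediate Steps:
$V = 4$ ($V = \left(-2\right)^{2} = 4$)
$p{\left(a,j \right)} = 4 j + 11 a$ ($p{\left(a,j \right)} = 11 a + 4 j = 4 j + 11 a$)
$\left(-99 + p{\left(-6,0 \right)}\right) 55 = \left(-99 + \left(4 \cdot 0 + 11 \left(-6\right)\right)\right) 55 = \left(-99 + \left(0 - 66\right)\right) 55 = \left(-99 - 66\right) 55 = \left(-165\right) 55 = -9075$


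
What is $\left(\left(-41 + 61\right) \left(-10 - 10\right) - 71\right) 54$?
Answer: $-25434$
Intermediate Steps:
$\left(\left(-41 + 61\right) \left(-10 - 10\right) - 71\right) 54 = \left(20 \left(-20\right) - 71\right) 54 = \left(-400 - 71\right) 54 = \left(-471\right) 54 = -25434$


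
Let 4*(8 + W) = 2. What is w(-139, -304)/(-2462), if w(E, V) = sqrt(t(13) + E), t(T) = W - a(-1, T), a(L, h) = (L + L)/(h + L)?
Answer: -I*sqrt(1317)/7386 ≈ -0.0049134*I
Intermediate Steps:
W = -15/2 (W = -8 + (1/4)*2 = -8 + 1/2 = -15/2 ≈ -7.5000)
a(L, h) = 2*L/(L + h) (a(L, h) = (2*L)/(L + h) = 2*L/(L + h))
t(T) = -15/2 + 2/(-1 + T) (t(T) = -15/2 - 2*(-1)/(-1 + T) = -15/2 - (-2)/(-1 + T) = -15/2 + 2/(-1 + T))
w(E, V) = sqrt(-22/3 + E) (w(E, V) = sqrt((19 - 15*13)/(2*(-1 + 13)) + E) = sqrt((1/2)*(19 - 195)/12 + E) = sqrt((1/2)*(1/12)*(-176) + E) = sqrt(-22/3 + E))
w(-139, -304)/(-2462) = (sqrt(-66 + 9*(-139))/3)/(-2462) = (sqrt(-66 - 1251)/3)*(-1/2462) = (sqrt(-1317)/3)*(-1/2462) = ((I*sqrt(1317))/3)*(-1/2462) = (I*sqrt(1317)/3)*(-1/2462) = -I*sqrt(1317)/7386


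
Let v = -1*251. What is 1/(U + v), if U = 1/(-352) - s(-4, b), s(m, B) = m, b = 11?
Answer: -352/86945 ≈ -0.0040485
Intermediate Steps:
v = -251
U = 1407/352 (U = 1/(-352) - 1*(-4) = -1/352 + 4 = 1407/352 ≈ 3.9972)
1/(U + v) = 1/(1407/352 - 251) = 1/(-86945/352) = -352/86945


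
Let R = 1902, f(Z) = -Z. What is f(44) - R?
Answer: -1946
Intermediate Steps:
f(44) - R = -1*44 - 1*1902 = -44 - 1902 = -1946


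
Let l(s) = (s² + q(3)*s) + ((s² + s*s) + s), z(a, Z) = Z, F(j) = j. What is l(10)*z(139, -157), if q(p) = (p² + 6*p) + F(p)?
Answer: -95770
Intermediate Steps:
q(p) = p² + 7*p (q(p) = (p² + 6*p) + p = p² + 7*p)
l(s) = 3*s² + 31*s (l(s) = (s² + (3*(7 + 3))*s) + ((s² + s*s) + s) = (s² + (3*10)*s) + ((s² + s²) + s) = (s² + 30*s) + (2*s² + s) = (s² + 30*s) + (s + 2*s²) = 3*s² + 31*s)
l(10)*z(139, -157) = (10*(31 + 3*10))*(-157) = (10*(31 + 30))*(-157) = (10*61)*(-157) = 610*(-157) = -95770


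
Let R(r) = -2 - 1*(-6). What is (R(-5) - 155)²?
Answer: 22801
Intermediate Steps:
R(r) = 4 (R(r) = -2 + 6 = 4)
(R(-5) - 155)² = (4 - 155)² = (-151)² = 22801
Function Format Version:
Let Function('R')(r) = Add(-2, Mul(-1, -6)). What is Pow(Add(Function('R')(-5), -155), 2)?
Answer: 22801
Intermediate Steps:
Function('R')(r) = 4 (Function('R')(r) = Add(-2, 6) = 4)
Pow(Add(Function('R')(-5), -155), 2) = Pow(Add(4, -155), 2) = Pow(-151, 2) = 22801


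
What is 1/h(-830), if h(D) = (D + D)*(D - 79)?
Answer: 1/1508940 ≈ 6.6272e-7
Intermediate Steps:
h(D) = 2*D*(-79 + D) (h(D) = (2*D)*(-79 + D) = 2*D*(-79 + D))
1/h(-830) = 1/(2*(-830)*(-79 - 830)) = 1/(2*(-830)*(-909)) = 1/1508940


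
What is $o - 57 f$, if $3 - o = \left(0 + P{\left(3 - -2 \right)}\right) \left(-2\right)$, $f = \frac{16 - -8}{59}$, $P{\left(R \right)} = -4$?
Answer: $- \frac{1663}{59} \approx -28.186$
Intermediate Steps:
$f = \frac{24}{59}$ ($f = \left(16 + 8\right) \frac{1}{59} = 24 \cdot \frac{1}{59} = \frac{24}{59} \approx 0.40678$)
$o = -5$ ($o = 3 - \left(0 - 4\right) \left(-2\right) = 3 - \left(-4\right) \left(-2\right) = 3 - 8 = -5$)
$o - 57 f = -5 - \frac{1368}{59} = - \frac{1663}{59}$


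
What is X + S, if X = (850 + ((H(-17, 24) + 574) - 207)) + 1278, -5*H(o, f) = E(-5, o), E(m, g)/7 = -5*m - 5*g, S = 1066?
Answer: 3407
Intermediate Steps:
E(m, g) = -35*g - 35*m (E(m, g) = 7*(-5*m - 5*g) = 7*(-5*g - 5*m) = -35*g - 35*m)
H(o, f) = -35 + 7*o (H(o, f) = -(-35*o - 35*(-5))/5 = -(-35*o + 175)/5 = -(175 - 35*o)/5 = -35 + 7*o)
X = 2341 (X = (850 + (((-35 + 7*(-17)) + 574) - 207)) + 1278 = (850 + (((-35 - 119) + 574) - 207)) + 1278 = (850 + ((-154 + 574) - 207)) + 1278 = (850 + (420 - 207)) + 1278 = (850 + 213) + 1278 = 1063 + 1278 = 2341)
X + S = 2341 + 1066 = 3407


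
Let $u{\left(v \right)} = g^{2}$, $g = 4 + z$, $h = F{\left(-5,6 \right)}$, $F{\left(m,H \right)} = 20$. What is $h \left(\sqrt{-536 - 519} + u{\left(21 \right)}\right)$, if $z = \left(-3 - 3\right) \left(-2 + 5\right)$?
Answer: $3920 + 20 i \sqrt{1055} \approx 3920.0 + 649.62 i$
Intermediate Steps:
$z = -18$ ($z = \left(-6\right) 3 = -18$)
$h = 20$
$g = -14$ ($g = 4 - 18 = -14$)
$u{\left(v \right)} = 196$ ($u{\left(v \right)} = \left(-14\right)^{2} = 196$)
$h \left(\sqrt{-536 - 519} + u{\left(21 \right)}\right) = 20 \left(\sqrt{-536 - 519} + 196\right) = 20 \left(\sqrt{-1055} + 196\right) = 20 \left(i \sqrt{1055} + 196\right) = 20 \left(196 + i \sqrt{1055}\right) = 3920 + 20 i \sqrt{1055}$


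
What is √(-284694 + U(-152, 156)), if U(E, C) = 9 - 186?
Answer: I*√284871 ≈ 533.73*I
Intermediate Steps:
U(E, C) = -177
√(-284694 + U(-152, 156)) = √(-284694 - 177) = √(-284871) = I*√284871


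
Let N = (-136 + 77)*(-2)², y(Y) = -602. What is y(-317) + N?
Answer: -838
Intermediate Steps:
N = -236 (N = -59*4 = -236)
y(-317) + N = -602 - 236 = -838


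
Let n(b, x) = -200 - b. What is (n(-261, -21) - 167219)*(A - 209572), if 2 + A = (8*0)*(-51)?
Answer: 35031970692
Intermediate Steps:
A = -2 (A = -2 + (8*0)*(-51) = -2 + 0*(-51) = -2 + 0 = -2)
(n(-261, -21) - 167219)*(A - 209572) = ((-200 - 1*(-261)) - 167219)*(-2 - 209572) = ((-200 + 261) - 167219)*(-209574) = (61 - 167219)*(-209574) = -167158*(-209574) = 35031970692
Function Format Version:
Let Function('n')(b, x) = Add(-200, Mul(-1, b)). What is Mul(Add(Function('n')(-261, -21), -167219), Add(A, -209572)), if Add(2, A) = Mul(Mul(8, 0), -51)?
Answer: 35031970692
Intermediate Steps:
A = -2 (A = Add(-2, Mul(Mul(8, 0), -51)) = Add(-2, Mul(0, -51)) = Add(-2, 0) = -2)
Mul(Add(Function('n')(-261, -21), -167219), Add(A, -209572)) = Mul(Add(Add(-200, Mul(-1, -261)), -167219), Add(-2, -209572)) = Mul(Add(Add(-200, 261), -167219), -209574) = Mul(Add(61, -167219), -209574) = Mul(-167158, -209574) = 35031970692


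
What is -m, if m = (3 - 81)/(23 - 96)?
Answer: -78/73 ≈ -1.0685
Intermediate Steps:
m = 78/73 (m = -78/(-73) = -78*(-1/73) = 78/73 ≈ 1.0685)
-m = -1*78/73 = -78/73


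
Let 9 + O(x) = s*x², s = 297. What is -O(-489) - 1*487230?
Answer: -71506158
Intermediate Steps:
O(x) = -9 + 297*x²
-O(-489) - 1*487230 = -(-9 + 297*(-489)²) - 1*487230 = -(-9 + 297*239121) - 487230 = -(-9 + 71018937) - 487230 = -1*71018928 - 487230 = -71018928 - 487230 = -71506158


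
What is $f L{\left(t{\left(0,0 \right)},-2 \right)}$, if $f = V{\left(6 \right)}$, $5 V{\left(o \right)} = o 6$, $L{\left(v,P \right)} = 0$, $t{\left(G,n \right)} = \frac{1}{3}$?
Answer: $0$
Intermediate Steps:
$t{\left(G,n \right)} = \frac{1}{3}$
$V{\left(o \right)} = \frac{6 o}{5}$ ($V{\left(o \right)} = \frac{o 6}{5} = \frac{6 o}{5}$)
$f = \frac{36}{5}$ ($f = \frac{6}{5} \cdot 6 = \frac{36}{5} \approx 7.2$)
$f L{\left(t{\left(0,0 \right)},-2 \right)} = \frac{36}{5} \cdot 0 = 0$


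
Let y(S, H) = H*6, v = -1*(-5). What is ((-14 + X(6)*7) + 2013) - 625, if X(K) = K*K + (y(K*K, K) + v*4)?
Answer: 2018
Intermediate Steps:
v = 5
y(S, H) = 6*H
X(K) = 20 + K² + 6*K (X(K) = K*K + (6*K + 5*4) = K² + (6*K + 20) = K² + (20 + 6*K) = 20 + K² + 6*K)
((-14 + X(6)*7) + 2013) - 625 = ((-14 + (20 + 6² + 6*6)*7) + 2013) - 625 = ((-14 + (20 + 36 + 36)*7) + 2013) - 625 = ((-14 + 92*7) + 2013) - 625 = ((-14 + 644) + 2013) - 625 = (630 + 2013) - 625 = 2643 - 625 = 2018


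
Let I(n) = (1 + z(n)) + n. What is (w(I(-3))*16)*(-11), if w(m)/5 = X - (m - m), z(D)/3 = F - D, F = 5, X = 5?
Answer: -4400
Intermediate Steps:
z(D) = 15 - 3*D (z(D) = 3*(5 - D) = 15 - 3*D)
I(n) = 16 - 2*n (I(n) = (1 + (15 - 3*n)) + n = (16 - 3*n) + n = 16 - 2*n)
w(m) = 25 (w(m) = 5*(5 - (m - m)) = 5*(5 - 1*0) = 5*(5 + 0) = 5*5 = 25)
(w(I(-3))*16)*(-11) = (25*16)*(-11) = 400*(-11) = -4400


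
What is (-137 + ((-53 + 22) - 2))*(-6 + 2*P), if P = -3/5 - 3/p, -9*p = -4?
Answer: 3519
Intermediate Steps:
p = 4/9 (p = -⅑*(-4) = 4/9 ≈ 0.44444)
P = -147/20 (P = -3/5 - 3/4/9 = -3*⅕ - 3*9/4 = -⅗ - 27/4 = -147/20 ≈ -7.3500)
(-137 + ((-53 + 22) - 2))*(-6 + 2*P) = (-137 + ((-53 + 22) - 2))*(-6 + 2*(-147/20)) = (-137 + (-31 - 2))*(-6 - 147/10) = (-137 - 33)*(-207/10) = -170*(-207/10) = 3519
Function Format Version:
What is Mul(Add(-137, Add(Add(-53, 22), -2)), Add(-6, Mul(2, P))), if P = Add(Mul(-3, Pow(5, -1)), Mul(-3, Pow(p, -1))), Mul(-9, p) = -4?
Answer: 3519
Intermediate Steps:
p = Rational(4, 9) (p = Mul(Rational(-1, 9), -4) = Rational(4, 9) ≈ 0.44444)
P = Rational(-147, 20) (P = Add(Mul(-3, Pow(5, -1)), Mul(-3, Pow(Rational(4, 9), -1))) = Add(Mul(-3, Rational(1, 5)), Mul(-3, Rational(9, 4))) = Add(Rational(-3, 5), Rational(-27, 4)) = Rational(-147, 20) ≈ -7.3500)
Mul(Add(-137, Add(Add(-53, 22), -2)), Add(-6, Mul(2, P))) = Mul(Add(-137, Add(Add(-53, 22), -2)), Add(-6, Mul(2, Rational(-147, 20)))) = Mul(Add(-137, Add(-31, -2)), Add(-6, Rational(-147, 10))) = Mul(Add(-137, -33), Rational(-207, 10)) = Mul(-170, Rational(-207, 10)) = 3519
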